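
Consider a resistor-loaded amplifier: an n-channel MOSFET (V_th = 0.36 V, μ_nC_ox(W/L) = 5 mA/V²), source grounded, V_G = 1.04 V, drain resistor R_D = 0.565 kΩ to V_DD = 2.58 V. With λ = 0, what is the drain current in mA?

I_D = 1.16 mA

V_GS = V_G = 1.04 V, so V_ov = 1.04 − 0.36 = 0.68 V.
Assume saturation: I_D = ½ k_n V_ov² = 0.5 × 5 × 0.68² = 1.16 mA, giving V_DS = V_DD − I_D R_D = 2.58 − 1.16 × 0.565 = 1.93 V.
V_DS = 1.93 V ≥ V_ov = 0.68 V, confirming saturation.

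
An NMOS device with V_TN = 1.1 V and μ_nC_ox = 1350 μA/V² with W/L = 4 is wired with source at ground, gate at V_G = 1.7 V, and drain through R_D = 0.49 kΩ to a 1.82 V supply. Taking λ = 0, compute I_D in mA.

V_GS = V_G = 1.7 V, so V_ov = 1.7 − 1.1 = 0.6 V.
k_n = μ_nC_ox · (W/L) = 5.4 mA/V².
Assume saturation: I_D = ½ k_n V_ov² = 0.5 × 5.4 × 0.6² = 0.972 mA, giving V_DS = V_DD − I_D R_D = 1.82 − 0.972 × 0.49 = 1.34 V.
V_DS = 1.34 V ≥ V_ov = 0.6 V, confirming saturation.

I_D = 0.972 mA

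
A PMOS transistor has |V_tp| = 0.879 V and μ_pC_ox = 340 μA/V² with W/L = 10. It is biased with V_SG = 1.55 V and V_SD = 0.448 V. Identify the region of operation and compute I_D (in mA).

k_p = μ_pC_ox · (W/L) = 3.4 mA/V².
V_ov = V_SG − |V_tp| = 1.55 − 0.879 = 0.671 V.
Since V_SD = 0.448 V < V_ov = 0.671 V, the device is in the triode region.
I_D = k_p [V_ov · V_SD − ½ V_SD²] = 3.4 × [0.671 × 0.448 − 0.5 × 0.448²] = 0.681 mA.

Triode; I_D = 0.681 mA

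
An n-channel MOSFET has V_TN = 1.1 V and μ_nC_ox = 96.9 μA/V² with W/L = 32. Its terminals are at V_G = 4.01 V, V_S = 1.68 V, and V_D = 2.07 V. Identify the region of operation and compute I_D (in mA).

Triode; I_D = 1.25 mA

V_GS = V_G − V_S = 4.01 − 1.68 = 2.33 V; V_DS = V_D − V_S = 2.07 − 1.68 = 0.39 V.
k_n = μ_nC_ox · (W/L) = 3.101 mA/V².
V_ov = V_GS − V_TN = 2.33 − 1.1 = 1.23 V.
Since V_DS = 0.39 V < V_ov = 1.23 V, the device is in the triode region.
I_D = k_n [V_ov · V_DS − ½ V_DS²] = 3.101 × [1.23 × 0.39 − 0.5 × 0.39²] = 1.25 mA.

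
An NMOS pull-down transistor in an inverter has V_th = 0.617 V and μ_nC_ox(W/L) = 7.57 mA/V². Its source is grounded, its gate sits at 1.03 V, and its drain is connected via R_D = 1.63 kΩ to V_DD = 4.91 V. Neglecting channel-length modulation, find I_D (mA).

I_D = 0.646 mA

V_GS = V_G = 1.03 V, so V_ov = 1.03 − 0.617 = 0.413 V.
Assume saturation: I_D = ½ k_n V_ov² = 0.5 × 7.57 × 0.413² = 0.646 mA, giving V_DS = V_DD − I_D R_D = 4.91 − 0.646 × 1.63 = 3.86 V.
V_DS = 3.86 V ≥ V_ov = 0.413 V, confirming saturation.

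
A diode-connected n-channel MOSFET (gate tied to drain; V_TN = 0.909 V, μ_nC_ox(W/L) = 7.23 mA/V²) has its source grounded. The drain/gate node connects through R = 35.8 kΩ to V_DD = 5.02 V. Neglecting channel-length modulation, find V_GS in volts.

V_GS = 1.08 V

With gate tied to drain, V_GS = V_DS ≥ V_GS − V_TN, so the device is in saturation.
KCL at the drain: ½ k_n (V_GS − V_TN)² = (V_DD − V_GS)/R.
Let x = V_GS − 0.909. Then 129 x² + x − 4.111 = 0, giving x = 0.174 V (positive root), so V_GS = 1.08 V.
I_D = (V_DD − V_GS)/R = (5.02 − 1.08) / 35.8 = 0.11 mA.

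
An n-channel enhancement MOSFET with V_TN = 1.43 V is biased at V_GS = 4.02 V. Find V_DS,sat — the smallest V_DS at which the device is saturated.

The boundary between triode and saturation is V_DS = V_GS − V_TN = V_ov.
V_ov = 4.02 − 1.43 = 2.59 V.

V_DS,sat = 2.59 V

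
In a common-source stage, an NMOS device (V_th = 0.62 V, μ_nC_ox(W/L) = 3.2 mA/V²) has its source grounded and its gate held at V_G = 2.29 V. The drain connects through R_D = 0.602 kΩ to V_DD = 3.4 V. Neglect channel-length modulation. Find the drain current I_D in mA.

I_D = 3.88 mA

V_GS = V_G = 2.29 V, so V_ov = 2.29 − 0.62 = 1.67 V.
Assume saturation: I_D = ½ k_n V_ov² = 0.5 × 3.2 × 1.67² = 4.46 mA, giving V_DS = V_DD − I_D R_D = 3.4 − 4.46 × 0.602 = 0.714 V.
But 0.714 V < V_ov = 1.67 V, so the device is actually in triode.
In triode I_D = k_n[V_ov V_DS − ½ V_DS²] and I_D = (V_DD − V_DS)/R_D. Equating: 0.963 V_DS² − 4.217 V_DS + 3.4 = 0, giving V_DS = 1.07 V (the root below V_ov).
I_D = (3.4 − 1.07) / 0.602 = 3.88 mA.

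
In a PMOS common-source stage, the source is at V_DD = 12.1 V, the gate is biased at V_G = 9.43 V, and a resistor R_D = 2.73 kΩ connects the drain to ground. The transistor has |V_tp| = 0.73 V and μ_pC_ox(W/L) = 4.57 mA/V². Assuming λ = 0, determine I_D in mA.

V_SG = V_DD − V_G = 12.1 − 9.43 = 2.67 V, so V_ov = 2.67 − 0.73 = 1.94 V.
Assume saturation: I_D = ½ k_p V_ov² = 0.5 × 4.57 × 1.94² = 8.6 mA, giving V_SD = V_DD − I_D R_D = 12.1 − 8.6 × 2.73 = -11.4 V.
But -11.4 V < V_ov = 1.94 V, so the device is actually in triode.
In triode I_D = k_p[V_ov V_SD − ½ V_SD²] and I_D = (V_DD − V_SD)/R_D. Equating: 6.24 V_SD² − 25.2 V_SD + 12.1 = 0, giving V_SD = 0.557 V (the root below V_ov).
I_D = (12.1 − 0.557) / 2.73 = 4.23 mA.

I_D = 4.23 mA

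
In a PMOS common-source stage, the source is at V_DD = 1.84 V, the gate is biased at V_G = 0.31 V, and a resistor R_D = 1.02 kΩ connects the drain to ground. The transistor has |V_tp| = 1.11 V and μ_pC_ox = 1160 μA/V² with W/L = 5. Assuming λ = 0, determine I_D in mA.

I_D = 0.512 mA

V_SG = V_DD − V_G = 1.84 − 0.31 = 1.53 V, so V_ov = 1.53 − 1.11 = 0.42 V.
k_p = μ_pC_ox · (W/L) = 5.8 mA/V².
Assume saturation: I_D = ½ k_p V_ov² = 0.5 × 5.8 × 0.42² = 0.512 mA, giving V_SD = V_DD − I_D R_D = 1.84 − 0.512 × 1.02 = 1.32 V.
V_SD = 1.32 V ≥ V_ov = 0.42 V, confirming saturation.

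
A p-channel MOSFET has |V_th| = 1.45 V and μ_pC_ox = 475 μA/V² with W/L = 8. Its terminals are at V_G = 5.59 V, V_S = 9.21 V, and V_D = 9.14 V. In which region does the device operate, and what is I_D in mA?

V_SG = V_S − V_G = 9.21 − 5.59 = 3.62 V; V_SD = V_S − V_D = 9.21 − 9.14 = 0.07 V.
k_p = μ_pC_ox · (W/L) = 3.8 mA/V².
V_ov = V_SG − |V_th| = 3.62 − 1.45 = 2.17 V.
Since V_SD = 0.07 V < V_ov = 2.17 V, the device is in the triode region.
I_D = k_p [V_ov · V_SD − ½ V_SD²] = 3.8 × [2.17 × 0.07 − 0.5 × 0.07²] = 0.568 mA.

Triode; I_D = 0.568 mA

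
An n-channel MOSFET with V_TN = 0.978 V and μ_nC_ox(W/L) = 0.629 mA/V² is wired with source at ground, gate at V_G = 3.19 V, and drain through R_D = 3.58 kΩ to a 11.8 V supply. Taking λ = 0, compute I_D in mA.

I_D = 1.54 mA

V_GS = V_G = 3.19 V, so V_ov = 3.19 − 0.978 = 2.21 V.
Assume saturation: I_D = ½ k_n V_ov² = 0.5 × 0.629 × 2.21² = 1.54 mA, giving V_DS = V_DD − I_D R_D = 11.8 − 1.54 × 3.58 = 6.29 V.
V_DS = 6.29 V ≥ V_ov = 2.21 V, confirming saturation.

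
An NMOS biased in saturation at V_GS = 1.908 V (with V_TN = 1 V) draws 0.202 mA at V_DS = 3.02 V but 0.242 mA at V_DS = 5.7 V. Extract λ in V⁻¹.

λ = 0.0951 V⁻¹

With V_GS fixed, I_D ∝ (1 + λ V_DS) in saturation, so I_D2/I_D1 = (1 + λ V_DS2)/(1 + λ V_DS1).
0.242/0.202 = 1.198 = (1 + 5.7 λ)/(1 + 3.02 λ).
Solving: λ (I_D1 V_DS2 − I_D2 V_DS1) = I_D2 − I_D1, so λ = (0.242 − 0.202) / (0.202 × 5.7 − 0.242 × 3.02) = 0.04 / 0.421 = 0.0951 V⁻¹.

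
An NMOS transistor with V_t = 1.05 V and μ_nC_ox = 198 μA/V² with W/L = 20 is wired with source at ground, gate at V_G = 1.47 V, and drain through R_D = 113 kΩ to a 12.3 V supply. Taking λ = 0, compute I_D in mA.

I_D = 0.108 mA

V_GS = V_G = 1.47 V, so V_ov = 1.47 − 1.05 = 0.42 V.
k_n = μ_nC_ox · (W/L) = 3.96 mA/V².
Assume saturation: I_D = ½ k_n V_ov² = 0.5 × 3.96 × 0.42² = 0.349 mA, giving V_DS = V_DD − I_D R_D = 12.3 − 0.349 × 113 = -27.2 V.
But -27.2 V < V_ov = 0.42 V, so the device is actually in triode.
In triode I_D = k_n[V_ov V_DS − ½ V_DS²] and I_D = (V_DD − V_DS)/R_D. Equating: 224 V_DS² − 188.9 V_DS + 12.3 = 0, giving V_DS = 0.0711 V (the root below V_ov).
I_D = (12.3 − 0.0711) / 113 = 0.108 mA.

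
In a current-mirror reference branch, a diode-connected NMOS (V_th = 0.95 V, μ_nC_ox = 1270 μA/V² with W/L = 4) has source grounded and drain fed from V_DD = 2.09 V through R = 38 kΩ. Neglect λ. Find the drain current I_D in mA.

I_D = 0.0273 mA

With gate tied to drain, V_GS = V_DS ≥ V_GS − V_th, so the device is in saturation.
k_n = μ_nC_ox · (W/L) = 5.08 mA/V².
KCL at the drain: ½ k_n (V_GS − V_th)² = (V_DD − V_GS)/R.
Let x = V_GS − 0.95. Then 96.5 x² + x − 1.14 = 0, giving x = 0.104 V (positive root), so V_GS = 1.05 V.
I_D = (V_DD − V_GS)/R = (2.09 − 1.05) / 38 = 0.0273 mA.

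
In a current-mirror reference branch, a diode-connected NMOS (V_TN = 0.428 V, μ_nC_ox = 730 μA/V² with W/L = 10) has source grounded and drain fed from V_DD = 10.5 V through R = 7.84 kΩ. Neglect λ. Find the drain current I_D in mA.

I_D = 1.21 mA

With gate tied to drain, V_GS = V_DS ≥ V_GS − V_TN, so the device is in saturation.
k_n = μ_nC_ox · (W/L) = 7.3 mA/V².
KCL at the drain: ½ k_n (V_GS − V_TN)² = (V_DD − V_GS)/R.
Let x = V_GS − 0.428. Then 28.6 x² + x − 10.07 = 0, giving x = 0.576 V (positive root), so V_GS = 1 V.
I_D = (V_DD − V_GS)/R = (10.5 − 1) / 7.84 = 1.21 mA.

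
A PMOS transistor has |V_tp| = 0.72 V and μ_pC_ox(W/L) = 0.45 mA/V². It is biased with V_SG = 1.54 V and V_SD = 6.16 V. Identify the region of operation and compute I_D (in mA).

V_ov = V_SG − |V_tp| = 1.54 − 0.72 = 0.82 V.
Since V_SD = 6.16 V ≥ V_ov = 0.82 V, the device is in saturation.
I_D = ½ k_p V_ov² = 0.5 × 0.45 × 0.82² = 0.151 mA.

Saturation; I_D = 0.151 mA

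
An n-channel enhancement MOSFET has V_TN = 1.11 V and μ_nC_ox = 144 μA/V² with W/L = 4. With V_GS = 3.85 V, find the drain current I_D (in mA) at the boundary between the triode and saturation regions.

I_D = 2.16 mA

At the boundary V_DS = V_ov = V_GS − V_TN = 3.85 − 1.11 = 2.74 V.
k_n = μ_nC_ox · (W/L) = 0.576 mA/V².
I_D = ½ k_n V_ov² = 0.5 × 0.576 × 2.74² = 2.16 mA.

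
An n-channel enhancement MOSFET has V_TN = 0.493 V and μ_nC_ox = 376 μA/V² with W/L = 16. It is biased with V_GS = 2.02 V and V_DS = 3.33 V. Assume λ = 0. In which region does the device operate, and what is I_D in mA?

Saturation; I_D = 7.01 mA

k_n = μ_nC_ox · (W/L) = 6.016 mA/V².
V_ov = V_GS − V_TN = 2.02 − 0.493 = 1.53 V.
Since V_DS = 3.33 V ≥ V_ov = 1.53 V, the device is in saturation.
I_D = ½ k_n V_ov² = 0.5 × 6.016 × 1.53² = 7.01 mA.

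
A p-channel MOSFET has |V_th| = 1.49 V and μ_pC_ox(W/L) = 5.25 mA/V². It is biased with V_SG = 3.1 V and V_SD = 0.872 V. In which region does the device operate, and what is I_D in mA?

V_ov = V_SG − |V_th| = 3.1 − 1.49 = 1.61 V.
Since V_SD = 0.872 V < V_ov = 1.61 V, the device is in the triode region.
I_D = k_p [V_ov · V_SD − ½ V_SD²] = 5.25 × [1.61 × 0.872 − 0.5 × 0.872²] = 5.37 mA.

Triode; I_D = 5.37 mA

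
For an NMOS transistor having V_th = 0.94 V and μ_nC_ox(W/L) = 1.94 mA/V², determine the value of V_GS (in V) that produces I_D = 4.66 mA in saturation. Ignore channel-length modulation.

In saturation I_D = ½ k_n (V_GS − V_th)², so V_GS − V_th = √(2 I_D / k_n) = √(2 × 4.66 / 1.94) = 2.19 V.
V_GS = 0.94 + 2.19 = 3.13 V.

V_GS = 3.13 V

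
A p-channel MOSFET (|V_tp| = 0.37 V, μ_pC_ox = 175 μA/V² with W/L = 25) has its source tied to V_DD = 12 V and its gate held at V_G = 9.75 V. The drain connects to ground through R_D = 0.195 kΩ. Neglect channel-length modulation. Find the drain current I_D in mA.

V_SG = V_DD − V_G = 12 − 9.75 = 2.25 V, so V_ov = 2.25 − 0.37 = 1.88 V.
k_p = μ_pC_ox · (W/L) = 4.375 mA/V².
Assume saturation: I_D = ½ k_p V_ov² = 0.5 × 4.375 × 1.88² = 7.73 mA, giving V_SD = V_DD − I_D R_D = 12 − 7.73 × 0.195 = 10.5 V.
V_SD = 10.5 V ≥ V_ov = 1.88 V, confirming saturation.

I_D = 7.73 mA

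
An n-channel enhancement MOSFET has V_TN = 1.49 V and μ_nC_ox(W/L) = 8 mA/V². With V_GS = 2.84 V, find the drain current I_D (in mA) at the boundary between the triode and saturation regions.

I_D = 7.29 mA

At the boundary V_DS = V_ov = V_GS − V_TN = 2.84 − 1.49 = 1.35 V.
I_D = ½ k_n V_ov² = 0.5 × 8 × 1.35² = 7.29 mA.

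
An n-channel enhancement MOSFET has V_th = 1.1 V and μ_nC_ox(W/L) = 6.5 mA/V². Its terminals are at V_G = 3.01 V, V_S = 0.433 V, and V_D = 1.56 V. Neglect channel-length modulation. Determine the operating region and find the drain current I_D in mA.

Triode; I_D = 6.69 mA

V_GS = V_G − V_S = 3.01 − 0.433 = 2.58 V; V_DS = V_D − V_S = 1.56 − 0.433 = 1.13 V.
V_ov = V_GS − V_th = 2.58 − 1.1 = 1.48 V.
Since V_DS = 1.13 V < V_ov = 1.48 V, the device is in the triode region.
I_D = k_n [V_ov · V_DS − ½ V_DS²] = 6.5 × [1.48 × 1.13 − 0.5 × 1.13²] = 6.69 mA.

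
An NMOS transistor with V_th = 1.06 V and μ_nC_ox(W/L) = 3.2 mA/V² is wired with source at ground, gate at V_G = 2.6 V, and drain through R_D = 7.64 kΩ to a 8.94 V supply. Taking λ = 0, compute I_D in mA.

I_D = 1.14 mA

V_GS = V_G = 2.6 V, so V_ov = 2.6 − 1.06 = 1.54 V.
Assume saturation: I_D = ½ k_n V_ov² = 0.5 × 3.2 × 1.54² = 3.79 mA, giving V_DS = V_DD − I_D R_D = 8.94 − 3.79 × 7.64 = -20.1 V.
But -20.1 V < V_ov = 1.54 V, so the device is actually in triode.
In triode I_D = k_n[V_ov V_DS − ½ V_DS²] and I_D = (V_DD − V_DS)/R_D. Equating: 12.2 V_DS² − 38.65 V_DS + 8.94 = 0, giving V_DS = 0.251 V (the root below V_ov).
I_D = (8.94 − 0.251) / 7.64 = 1.14 mA.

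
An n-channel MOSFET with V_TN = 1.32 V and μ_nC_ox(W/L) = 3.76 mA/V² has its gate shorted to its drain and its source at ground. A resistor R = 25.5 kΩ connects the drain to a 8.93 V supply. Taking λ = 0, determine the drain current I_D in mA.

With gate tied to drain, V_GS = V_DS ≥ V_GS − V_TN, so the device is in saturation.
KCL at the drain: ½ k_n (V_GS − V_TN)² = (V_DD − V_GS)/R.
Let x = V_GS − 1.32. Then 47.9 x² + x − 7.61 = 0, giving x = 0.388 V (positive root), so V_GS = 1.71 V.
I_D = (V_DD − V_GS)/R = (8.93 − 1.71) / 25.5 = 0.283 mA.

I_D = 0.283 mA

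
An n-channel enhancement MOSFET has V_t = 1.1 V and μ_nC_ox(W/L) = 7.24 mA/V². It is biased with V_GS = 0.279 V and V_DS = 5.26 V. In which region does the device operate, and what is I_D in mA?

Cutoff; I_D = 0 mA

V_GS = 0.279 V < V_t = 1.1 V, so the transistor is in cutoff.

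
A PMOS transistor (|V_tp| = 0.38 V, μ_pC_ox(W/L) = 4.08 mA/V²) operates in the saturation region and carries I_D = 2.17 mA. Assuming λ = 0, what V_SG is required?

In saturation I_D = ½ k_p (V_SG − |V_tp|)², so V_SG − |V_tp| = √(2 I_D / k_p) = √(2 × 2.17 / 4.08) = 1.03 V.
V_SG = 0.38 + 1.03 = 1.41 V.

V_SG = 1.41 V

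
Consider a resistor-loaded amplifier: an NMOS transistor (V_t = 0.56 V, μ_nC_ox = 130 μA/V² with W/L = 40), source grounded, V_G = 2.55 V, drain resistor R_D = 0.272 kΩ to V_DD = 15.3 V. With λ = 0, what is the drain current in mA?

V_GS = V_G = 2.55 V, so V_ov = 2.55 − 0.56 = 1.99 V.
k_n = μ_nC_ox · (W/L) = 5.2 mA/V².
Assume saturation: I_D = ½ k_n V_ov² = 0.5 × 5.2 × 1.99² = 10.3 mA, giving V_DS = V_DD − I_D R_D = 15.3 − 10.3 × 0.272 = 12.5 V.
V_DS = 12.5 V ≥ V_ov = 1.99 V, confirming saturation.

I_D = 10.3 mA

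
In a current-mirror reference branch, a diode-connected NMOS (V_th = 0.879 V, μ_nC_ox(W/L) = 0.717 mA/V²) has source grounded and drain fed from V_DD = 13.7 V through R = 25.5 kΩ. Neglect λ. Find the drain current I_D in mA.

I_D = 0.458 mA

With gate tied to drain, V_GS = V_DS ≥ V_GS − V_th, so the device is in saturation.
KCL at the drain: ½ k_n (V_GS − V_th)² = (V_DD − V_GS)/R.
Let x = V_GS − 0.879. Then 9.14 x² + x − 12.82 = 0, giving x = 1.13 V (positive root), so V_GS = 2.01 V.
I_D = (V_DD − V_GS)/R = (13.7 − 2.01) / 25.5 = 0.458 mA.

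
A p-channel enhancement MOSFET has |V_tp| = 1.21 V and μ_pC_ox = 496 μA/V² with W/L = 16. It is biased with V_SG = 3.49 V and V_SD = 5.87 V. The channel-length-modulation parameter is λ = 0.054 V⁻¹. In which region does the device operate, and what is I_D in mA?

k_p = μ_pC_ox · (W/L) = 7.936 mA/V².
V_ov = V_SG − |V_tp| = 3.49 − 1.21 = 2.28 V.
Since V_SD = 5.87 V ≥ V_ov = 2.28 V, the device is in saturation.
I_D = ½ k_p V_ov² (1 + λ V_SD) = 0.5 × 7.936 × 2.28² × (1 + 0.054 × 5.87) = 27.2 mA.

Saturation; I_D = 27.2 mA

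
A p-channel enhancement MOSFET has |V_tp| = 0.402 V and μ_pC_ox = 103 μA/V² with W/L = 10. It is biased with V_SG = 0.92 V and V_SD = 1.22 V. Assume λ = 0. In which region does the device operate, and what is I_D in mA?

k_p = μ_pC_ox · (W/L) = 1.03 mA/V².
V_ov = V_SG − |V_tp| = 0.92 − 0.402 = 0.518 V.
Since V_SD = 1.22 V ≥ V_ov = 0.518 V, the device is in saturation.
I_D = ½ k_p V_ov² = 0.5 × 1.03 × 0.518² = 0.138 mA.

Saturation; I_D = 0.138 mA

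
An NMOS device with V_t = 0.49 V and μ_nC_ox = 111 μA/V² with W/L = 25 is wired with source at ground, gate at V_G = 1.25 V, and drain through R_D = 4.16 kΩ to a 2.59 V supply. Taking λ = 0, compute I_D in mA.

I_D = 0.544 mA

V_GS = V_G = 1.25 V, so V_ov = 1.25 − 0.49 = 0.76 V.
k_n = μ_nC_ox · (W/L) = 2.775 mA/V².
Assume saturation: I_D = ½ k_n V_ov² = 0.5 × 2.775 × 0.76² = 0.801 mA, giving V_DS = V_DD − I_D R_D = 2.59 − 0.801 × 4.16 = -0.744 V.
But -0.744 V < V_ov = 0.76 V, so the device is actually in triode.
In triode I_D = k_n[V_ov V_DS − ½ V_DS²] and I_D = (V_DD − V_DS)/R_D. Equating: 5.77 V_DS² − 9.773 V_DS + 2.59 = 0, giving V_DS = 0.329 V (the root below V_ov).
I_D = (2.59 − 0.329) / 4.16 = 0.544 mA.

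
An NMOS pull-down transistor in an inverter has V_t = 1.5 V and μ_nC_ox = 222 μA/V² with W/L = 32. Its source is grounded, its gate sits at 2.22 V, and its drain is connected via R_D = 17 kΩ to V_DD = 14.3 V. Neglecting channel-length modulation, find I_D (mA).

I_D = 0.830 mA

V_GS = V_G = 2.22 V, so V_ov = 2.22 − 1.5 = 0.72 V.
k_n = μ_nC_ox · (W/L) = 7.104 mA/V².
Assume saturation: I_D = ½ k_n V_ov² = 0.5 × 7.104 × 0.72² = 1.84 mA, giving V_DS = V_DD − I_D R_D = 14.3 − 1.84 × 17 = -17 V.
But -17 V < V_ov = 0.72 V, so the device is actually in triode.
In triode I_D = k_n[V_ov V_DS − ½ V_DS²] and I_D = (V_DD − V_DS)/R_D. Equating: 60.4 V_DS² − 87.95 V_DS + 14.3 = 0, giving V_DS = 0.186 V (the root below V_ov).
I_D = (14.3 − 0.186) / 17 = 0.83 mA.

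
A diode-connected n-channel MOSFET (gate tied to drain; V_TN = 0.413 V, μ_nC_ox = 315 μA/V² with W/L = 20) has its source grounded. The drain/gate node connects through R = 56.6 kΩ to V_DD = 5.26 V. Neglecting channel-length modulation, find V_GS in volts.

With gate tied to drain, V_GS = V_DS ≥ V_GS − V_TN, so the device is in saturation.
k_n = μ_nC_ox · (W/L) = 6.3 mA/V².
KCL at the drain: ½ k_n (V_GS − V_TN)² = (V_DD − V_GS)/R.
Let x = V_GS − 0.413. Then 178 x² + x − 4.847 = 0, giving x = 0.162 V (positive root), so V_GS = 0.575 V.
I_D = (V_DD − V_GS)/R = (5.26 − 0.575) / 56.6 = 0.0828 mA.

V_GS = 0.575 V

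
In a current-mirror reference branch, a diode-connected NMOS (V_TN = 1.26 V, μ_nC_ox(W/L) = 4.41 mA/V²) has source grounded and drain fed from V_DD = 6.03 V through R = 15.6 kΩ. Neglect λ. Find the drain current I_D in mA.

With gate tied to drain, V_GS = V_DS ≥ V_GS − V_TN, so the device is in saturation.
KCL at the drain: ½ k_n (V_GS − V_TN)² = (V_DD − V_GS)/R.
Let x = V_GS − 1.26. Then 34.4 x² + x − 4.77 = 0, giving x = 0.358 V (positive root), so V_GS = 1.62 V.
I_D = (V_DD − V_GS)/R = (6.03 − 1.62) / 15.6 = 0.283 mA.

I_D = 0.283 mA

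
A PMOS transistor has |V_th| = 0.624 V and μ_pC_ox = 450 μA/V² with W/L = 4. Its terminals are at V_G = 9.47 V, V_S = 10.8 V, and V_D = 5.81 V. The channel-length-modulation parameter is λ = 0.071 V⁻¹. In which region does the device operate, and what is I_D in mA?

Saturation; I_D = 0.608 mA

V_SG = V_S − V_G = 10.8 − 9.47 = 1.33 V; V_SD = V_S − V_D = 10.8 − 5.81 = 4.99 V.
k_p = μ_pC_ox · (W/L) = 1.8 mA/V².
V_ov = V_SG − |V_th| = 1.33 − 0.624 = 0.706 V.
Since V_SD = 4.99 V ≥ V_ov = 0.706 V, the device is in saturation.
I_D = ½ k_p V_ov² (1 + λ V_SD) = 0.5 × 1.8 × 0.706² × (1 + 0.071 × 4.99) = 0.608 mA.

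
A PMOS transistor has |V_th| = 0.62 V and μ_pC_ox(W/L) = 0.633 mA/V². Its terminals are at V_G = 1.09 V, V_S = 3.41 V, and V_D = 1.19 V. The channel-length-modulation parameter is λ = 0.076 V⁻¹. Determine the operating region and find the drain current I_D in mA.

V_SG = V_S − V_G = 3.41 − 1.09 = 2.32 V; V_SD = V_S − V_D = 3.41 − 1.19 = 2.22 V.
V_ov = V_SG − |V_th| = 2.32 − 0.62 = 1.7 V.
Since V_SD = 2.22 V ≥ V_ov = 1.7 V, the device is in saturation.
I_D = ½ k_p V_ov² (1 + λ V_SD) = 0.5 × 0.633 × 1.7² × (1 + 0.076 × 2.22) = 1.07 mA.

Saturation; I_D = 1.07 mA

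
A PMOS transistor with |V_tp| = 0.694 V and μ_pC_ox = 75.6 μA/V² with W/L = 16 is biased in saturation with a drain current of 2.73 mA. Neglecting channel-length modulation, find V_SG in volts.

k_p = μ_pC_ox · (W/L) = 1.21 mA/V².
In saturation I_D = ½ k_p (V_SG − |V_tp|)², so V_SG − |V_tp| = √(2 I_D / k_p) = √(2 × 2.73 / 1.21) = 2.12 V.
V_SG = 0.694 + 2.12 = 2.82 V.

V_SG = 2.82 V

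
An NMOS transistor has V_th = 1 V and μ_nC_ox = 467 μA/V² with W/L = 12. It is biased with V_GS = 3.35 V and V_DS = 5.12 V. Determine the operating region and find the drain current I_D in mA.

Saturation; I_D = 15.5 mA

k_n = μ_nC_ox · (W/L) = 5.604 mA/V².
V_ov = V_GS − V_th = 3.35 − 1 = 2.35 V.
Since V_DS = 5.12 V ≥ V_ov = 2.35 V, the device is in saturation.
I_D = ½ k_n V_ov² = 0.5 × 5.604 × 2.35² = 15.5 mA.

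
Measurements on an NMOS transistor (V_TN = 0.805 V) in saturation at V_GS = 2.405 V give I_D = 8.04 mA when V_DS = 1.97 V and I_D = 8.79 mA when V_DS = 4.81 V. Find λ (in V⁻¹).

With V_GS fixed, I_D ∝ (1 + λ V_DS) in saturation, so I_D2/I_D1 = (1 + λ V_DS2)/(1 + λ V_DS1).
8.79/8.04 = 1.093 = (1 + 4.81 λ)/(1 + 1.97 λ).
Solving: λ (I_D1 V_DS2 − I_D2 V_DS1) = I_D2 − I_D1, so λ = (8.79 − 8.04) / (8.04 × 4.81 − 8.79 × 1.97) = 0.75 / 21.4 = 0.0351 V⁻¹.

λ = 0.0351 V⁻¹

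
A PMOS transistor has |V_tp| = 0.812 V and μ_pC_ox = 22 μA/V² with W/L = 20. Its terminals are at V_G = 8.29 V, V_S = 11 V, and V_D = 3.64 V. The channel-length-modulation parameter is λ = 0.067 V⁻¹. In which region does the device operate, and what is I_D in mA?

V_SG = V_S − V_G = 11 − 8.29 = 2.71 V; V_SD = V_S − V_D = 11 − 3.64 = 7.36 V.
k_p = μ_pC_ox · (W/L) = 0.44 mA/V².
V_ov = V_SG − |V_tp| = 2.71 − 0.812 = 1.9 V.
Since V_SD = 7.36 V ≥ V_ov = 1.9 V, the device is in saturation.
I_D = ½ k_p V_ov² (1 + λ V_SD) = 0.5 × 0.44 × 1.9² × (1 + 0.067 × 7.36) = 1.18 mA.

Saturation; I_D = 1.18 mA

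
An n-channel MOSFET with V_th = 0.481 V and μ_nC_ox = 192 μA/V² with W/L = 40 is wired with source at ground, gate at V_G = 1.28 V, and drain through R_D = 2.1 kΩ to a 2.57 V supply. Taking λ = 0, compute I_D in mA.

I_D = 1.12 mA

V_GS = V_G = 1.28 V, so V_ov = 1.28 − 0.481 = 0.799 V.
k_n = μ_nC_ox · (W/L) = 7.68 mA/V².
Assume saturation: I_D = ½ k_n V_ov² = 0.5 × 7.68 × 0.799² = 2.45 mA, giving V_DS = V_DD − I_D R_D = 2.57 − 2.45 × 2.1 = -2.58 V.
But -2.58 V < V_ov = 0.799 V, so the device is actually in triode.
In triode I_D = k_n[V_ov V_DS − ½ V_DS²] and I_D = (V_DD − V_DS)/R_D. Equating: 8.06 V_DS² − 13.89 V_DS + 2.57 = 0, giving V_DS = 0.211 V (the root below V_ov).
I_D = (2.57 − 0.211) / 2.1 = 1.12 mA.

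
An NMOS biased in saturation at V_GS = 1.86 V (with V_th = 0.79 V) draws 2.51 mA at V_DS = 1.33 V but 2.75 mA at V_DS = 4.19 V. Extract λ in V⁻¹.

With V_GS fixed, I_D ∝ (1 + λ V_DS) in saturation, so I_D2/I_D1 = (1 + λ V_DS2)/(1 + λ V_DS1).
2.75/2.51 = 1.096 = (1 + 4.19 λ)/(1 + 1.33 λ).
Solving: λ (I_D1 V_DS2 − I_D2 V_DS1) = I_D2 − I_D1, so λ = (2.75 − 2.51) / (2.51 × 4.19 − 2.75 × 1.33) = 0.24 / 6.86 = 0.035 V⁻¹.

λ = 0.0350 V⁻¹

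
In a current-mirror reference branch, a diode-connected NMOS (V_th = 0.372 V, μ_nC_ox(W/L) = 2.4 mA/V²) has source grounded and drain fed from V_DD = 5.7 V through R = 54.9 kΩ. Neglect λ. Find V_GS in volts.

With gate tied to drain, V_GS = V_DS ≥ V_GS − V_th, so the device is in saturation.
KCL at the drain: ½ k_n (V_GS − V_th)² = (V_DD − V_GS)/R.
Let x = V_GS − 0.372. Then 65.9 x² + x − 5.328 = 0, giving x = 0.277 V (positive root), so V_GS = 0.649 V.
I_D = (V_DD − V_GS)/R = (5.7 − 0.649) / 54.9 = 0.092 mA.

V_GS = 0.649 V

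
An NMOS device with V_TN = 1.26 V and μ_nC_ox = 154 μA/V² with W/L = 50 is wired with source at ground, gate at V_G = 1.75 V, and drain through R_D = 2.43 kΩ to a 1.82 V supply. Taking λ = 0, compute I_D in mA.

I_D = 0.656 mA

V_GS = V_G = 1.75 V, so V_ov = 1.75 − 1.26 = 0.49 V.
k_n = μ_nC_ox · (W/L) = 7.7 mA/V².
Assume saturation: I_D = ½ k_n V_ov² = 0.5 × 7.7 × 0.49² = 0.924 mA, giving V_DS = V_DD − I_D R_D = 1.82 − 0.924 × 2.43 = -0.426 V.
But -0.426 V < V_ov = 0.49 V, so the device is actually in triode.
In triode I_D = k_n[V_ov V_DS − ½ V_DS²] and I_D = (V_DD − V_DS)/R_D. Equating: 9.36 V_DS² − 10.17 V_DS + 1.82 = 0, giving V_DS = 0.226 V (the root below V_ov).
I_D = (1.82 − 0.226) / 2.43 = 0.656 mA.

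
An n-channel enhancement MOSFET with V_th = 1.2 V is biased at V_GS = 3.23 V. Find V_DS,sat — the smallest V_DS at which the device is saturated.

V_DS,sat = 2.03 V

The boundary between triode and saturation is V_DS = V_GS − V_th = V_ov.
V_ov = 3.23 − 1.2 = 2.03 V.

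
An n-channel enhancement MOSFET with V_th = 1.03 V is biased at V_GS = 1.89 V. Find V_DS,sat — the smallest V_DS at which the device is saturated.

The boundary between triode and saturation is V_DS = V_GS − V_th = V_ov.
V_ov = 1.89 − 1.03 = 0.86 V.

V_DS,sat = 0.860 V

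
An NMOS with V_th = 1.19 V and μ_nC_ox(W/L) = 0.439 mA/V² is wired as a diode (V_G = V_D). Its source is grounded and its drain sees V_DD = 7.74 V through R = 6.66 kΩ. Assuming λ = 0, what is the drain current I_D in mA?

With gate tied to drain, V_GS = V_DS ≥ V_GS − V_th, so the device is in saturation.
KCL at the drain: ½ k_n (V_GS − V_th)² = (V_DD − V_GS)/R.
Let x = V_GS − 1.19. Then 1.46 x² + x − 6.55 = 0, giving x = 1.8 V (positive root), so V_GS = 2.99 V.
I_D = (V_DD − V_GS)/R = (7.74 − 2.99) / 6.66 = 0.713 mA.

I_D = 0.713 mA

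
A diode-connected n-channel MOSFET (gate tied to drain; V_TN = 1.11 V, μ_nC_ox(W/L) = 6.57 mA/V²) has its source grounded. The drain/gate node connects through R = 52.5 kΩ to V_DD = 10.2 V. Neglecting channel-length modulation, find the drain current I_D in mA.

With gate tied to drain, V_GS = V_DS ≥ V_GS − V_TN, so the device is in saturation.
KCL at the drain: ½ k_n (V_GS − V_TN)² = (V_DD − V_GS)/R.
Let x = V_GS − 1.11. Then 172 x² + x − 9.09 = 0, giving x = 0.227 V (positive root), so V_GS = 1.34 V.
I_D = (V_DD − V_GS)/R = (10.2 − 1.34) / 52.5 = 0.169 mA.

I_D = 0.169 mA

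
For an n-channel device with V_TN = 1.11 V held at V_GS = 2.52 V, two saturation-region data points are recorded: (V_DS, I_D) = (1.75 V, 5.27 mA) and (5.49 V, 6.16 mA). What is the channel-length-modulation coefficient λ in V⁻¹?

λ = 0.0490 V⁻¹

With V_GS fixed, I_D ∝ (1 + λ V_DS) in saturation, so I_D2/I_D1 = (1 + λ V_DS2)/(1 + λ V_DS1).
6.16/5.27 = 1.169 = (1 + 5.49 λ)/(1 + 1.75 λ).
Solving: λ (I_D1 V_DS2 − I_D2 V_DS1) = I_D2 − I_D1, so λ = (6.16 − 5.27) / (5.27 × 5.49 − 6.16 × 1.75) = 0.89 / 18.2 = 0.049 V⁻¹.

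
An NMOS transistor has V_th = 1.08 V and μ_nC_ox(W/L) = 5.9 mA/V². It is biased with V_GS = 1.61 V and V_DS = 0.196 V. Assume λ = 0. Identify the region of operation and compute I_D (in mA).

Triode; I_D = 0.500 mA

V_ov = V_GS − V_th = 1.61 − 1.08 = 0.53 V.
Since V_DS = 0.196 V < V_ov = 0.53 V, the device is in the triode region.
I_D = k_n [V_ov · V_DS − ½ V_DS²] = 5.9 × [0.53 × 0.196 − 0.5 × 0.196²] = 0.5 mA.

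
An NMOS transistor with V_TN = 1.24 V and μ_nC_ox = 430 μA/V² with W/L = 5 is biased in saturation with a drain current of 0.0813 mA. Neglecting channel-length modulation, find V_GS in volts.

V_GS = 1.52 V

k_n = μ_nC_ox · (W/L) = 2.15 mA/V².
In saturation I_D = ½ k_n (V_GS − V_TN)², so V_GS − V_TN = √(2 I_D / k_n) = √(2 × 0.0813 / 2.15) = 0.275 V.
V_GS = 1.24 + 0.275 = 1.52 V.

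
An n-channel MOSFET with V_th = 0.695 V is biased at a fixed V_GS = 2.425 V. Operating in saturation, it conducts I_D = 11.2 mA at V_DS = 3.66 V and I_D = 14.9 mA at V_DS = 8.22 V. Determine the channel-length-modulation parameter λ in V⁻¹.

λ = 0.0986 V⁻¹

With V_GS fixed, I_D ∝ (1 + λ V_DS) in saturation, so I_D2/I_D1 = (1 + λ V_DS2)/(1 + λ V_DS1).
14.9/11.2 = 1.33 = (1 + 8.22 λ)/(1 + 3.66 λ).
Solving: λ (I_D1 V_DS2 − I_D2 V_DS1) = I_D2 − I_D1, so λ = (14.9 − 11.2) / (11.2 × 8.22 − 14.9 × 3.66) = 3.7 / 37.5 = 0.0986 V⁻¹.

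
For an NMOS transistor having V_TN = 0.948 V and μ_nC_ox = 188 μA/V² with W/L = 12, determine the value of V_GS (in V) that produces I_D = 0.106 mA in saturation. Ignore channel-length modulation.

V_GS = 1.25 V

k_n = μ_nC_ox · (W/L) = 2.256 mA/V².
In saturation I_D = ½ k_n (V_GS − V_TN)², so V_GS − V_TN = √(2 I_D / k_n) = √(2 × 0.106 / 2.256) = 0.307 V.
V_GS = 0.948 + 0.307 = 1.25 V.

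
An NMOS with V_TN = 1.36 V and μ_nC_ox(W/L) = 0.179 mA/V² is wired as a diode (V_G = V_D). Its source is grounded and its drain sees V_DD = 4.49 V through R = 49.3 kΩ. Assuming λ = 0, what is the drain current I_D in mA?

With gate tied to drain, V_GS = V_DS ≥ V_GS − V_TN, so the device is in saturation.
KCL at the drain: ½ k_n (V_GS − V_TN)² = (V_DD − V_GS)/R.
Let x = V_GS − 1.36. Then 4.41 x² + x − 3.13 = 0, giving x = 0.737 V (positive root), so V_GS = 2.1 V.
I_D = (V_DD − V_GS)/R = (4.49 − 2.1) / 49.3 = 0.0485 mA.

I_D = 0.0485 mA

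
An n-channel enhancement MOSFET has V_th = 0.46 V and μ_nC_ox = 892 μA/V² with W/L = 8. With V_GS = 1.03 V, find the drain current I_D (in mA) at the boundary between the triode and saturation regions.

I_D = 1.16 mA

At the boundary V_DS = V_ov = V_GS − V_th = 1.03 − 0.46 = 0.57 V.
k_n = μ_nC_ox · (W/L) = 7.136 mA/V².
I_D = ½ k_n V_ov² = 0.5 × 7.136 × 0.57² = 1.16 mA.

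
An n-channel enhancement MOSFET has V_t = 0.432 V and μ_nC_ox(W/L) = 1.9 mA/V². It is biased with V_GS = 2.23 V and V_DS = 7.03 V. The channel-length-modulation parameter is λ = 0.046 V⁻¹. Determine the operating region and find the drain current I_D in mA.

V_ov = V_GS − V_t = 2.23 − 0.432 = 1.8 V.
Since V_DS = 7.03 V ≥ V_ov = 1.8 V, the device is in saturation.
I_D = ½ k_n V_ov² (1 + λ V_DS) = 0.5 × 1.9 × 1.8² × (1 + 0.046 × 7.03) = 4.06 mA.

Saturation; I_D = 4.06 mA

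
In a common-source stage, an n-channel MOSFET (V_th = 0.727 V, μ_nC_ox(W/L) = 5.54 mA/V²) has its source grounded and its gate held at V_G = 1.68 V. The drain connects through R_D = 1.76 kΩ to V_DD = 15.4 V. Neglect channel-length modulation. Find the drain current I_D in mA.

V_GS = V_G = 1.68 V, so V_ov = 1.68 − 0.727 = 0.953 V.
Assume saturation: I_D = ½ k_n V_ov² = 0.5 × 5.54 × 0.953² = 2.52 mA, giving V_DS = V_DD − I_D R_D = 15.4 − 2.52 × 1.76 = 11 V.
V_DS = 11 V ≥ V_ov = 0.953 V, confirming saturation.

I_D = 2.52 mA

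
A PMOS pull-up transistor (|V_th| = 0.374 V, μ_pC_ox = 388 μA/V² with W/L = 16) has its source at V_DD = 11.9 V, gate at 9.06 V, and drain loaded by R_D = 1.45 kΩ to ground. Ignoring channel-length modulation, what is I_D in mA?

V_SG = V_DD − V_G = 11.9 − 9.06 = 2.84 V, so V_ov = 2.84 − 0.374 = 2.47 V.
k_p = μ_pC_ox · (W/L) = 6.208 mA/V².
Assume saturation: I_D = ½ k_p V_ov² = 0.5 × 6.208 × 2.47² = 18.9 mA, giving V_SD = V_DD − I_D R_D = 11.9 − 18.9 × 1.45 = -15.5 V.
But -15.5 V < V_ov = 2.47 V, so the device is actually in triode.
In triode I_D = k_p[V_ov V_SD − ½ V_SD²] and I_D = (V_DD − V_SD)/R_D. Equating: 4.5 V_SD² − 23.2 V_SD + 11.9 = 0, giving V_SD = 0.578 V (the root below V_ov).
I_D = (11.9 − 0.578) / 1.45 = 7.81 mA.

I_D = 7.81 mA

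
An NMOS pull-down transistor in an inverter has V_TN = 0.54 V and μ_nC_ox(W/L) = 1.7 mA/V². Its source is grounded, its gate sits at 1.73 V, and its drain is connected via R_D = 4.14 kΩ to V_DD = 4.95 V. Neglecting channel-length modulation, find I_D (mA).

I_D = 1.02 mA

V_GS = V_G = 1.73 V, so V_ov = 1.73 − 0.54 = 1.19 V.
Assume saturation: I_D = ½ k_n V_ov² = 0.5 × 1.7 × 1.19² = 1.2 mA, giving V_DS = V_DD − I_D R_D = 4.95 − 1.2 × 4.14 = -0.0333 V.
But -0.0333 V < V_ov = 1.19 V, so the device is actually in triode.
In triode I_D = k_n[V_ov V_DS − ½ V_DS²] and I_D = (V_DD − V_DS)/R_D. Equating: 3.52 V_DS² − 9.375 V_DS + 4.95 = 0, giving V_DS = 0.726 V (the root below V_ov).
I_D = (4.95 − 0.726) / 4.14 = 1.02 mA.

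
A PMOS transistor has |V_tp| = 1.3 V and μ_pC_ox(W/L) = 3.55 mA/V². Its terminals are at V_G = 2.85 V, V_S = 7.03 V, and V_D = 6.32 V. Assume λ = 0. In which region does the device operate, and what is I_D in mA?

Triode; I_D = 6.36 mA

V_SG = V_S − V_G = 7.03 − 2.85 = 4.18 V; V_SD = V_S − V_D = 7.03 − 6.32 = 0.71 V.
V_ov = V_SG − |V_tp| = 4.18 − 1.3 = 2.88 V.
Since V_SD = 0.71 V < V_ov = 2.88 V, the device is in the triode region.
I_D = k_p [V_ov · V_SD − ½ V_SD²] = 3.55 × [2.88 × 0.71 − 0.5 × 0.71²] = 6.36 mA.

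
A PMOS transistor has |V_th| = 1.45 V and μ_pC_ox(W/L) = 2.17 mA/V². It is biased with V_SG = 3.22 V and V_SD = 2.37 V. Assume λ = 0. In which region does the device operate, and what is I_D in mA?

Saturation; I_D = 3.40 mA

V_ov = V_SG − |V_th| = 3.22 − 1.45 = 1.77 V.
Since V_SD = 2.37 V ≥ V_ov = 1.77 V, the device is in saturation.
I_D = ½ k_p V_ov² = 0.5 × 2.17 × 1.77² = 3.4 mA.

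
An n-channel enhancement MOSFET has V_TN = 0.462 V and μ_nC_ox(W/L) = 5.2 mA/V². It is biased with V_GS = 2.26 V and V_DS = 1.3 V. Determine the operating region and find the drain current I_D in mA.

V_ov = V_GS − V_TN = 2.26 − 0.462 = 1.8 V.
Since V_DS = 1.3 V < V_ov = 1.8 V, the device is in the triode region.
I_D = k_n [V_ov · V_DS − ½ V_DS²] = 5.2 × [1.8 × 1.3 − 0.5 × 1.3²] = 7.76 mA.

Triode; I_D = 7.76 mA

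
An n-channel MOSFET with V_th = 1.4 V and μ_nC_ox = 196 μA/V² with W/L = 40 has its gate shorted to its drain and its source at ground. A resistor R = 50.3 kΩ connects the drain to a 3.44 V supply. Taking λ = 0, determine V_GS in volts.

With gate tied to drain, V_GS = V_DS ≥ V_GS − V_th, so the device is in saturation.
k_n = μ_nC_ox · (W/L) = 7.84 mA/V².
KCL at the drain: ½ k_n (V_GS − V_th)² = (V_DD − V_GS)/R.
Let x = V_GS − 1.4. Then 197 x² + x − 2.04 = 0, giving x = 0.0992 V (positive root), so V_GS = 1.5 V.
I_D = (V_DD − V_GS)/R = (3.44 − 1.5) / 50.3 = 0.0386 mA.

V_GS = 1.50 V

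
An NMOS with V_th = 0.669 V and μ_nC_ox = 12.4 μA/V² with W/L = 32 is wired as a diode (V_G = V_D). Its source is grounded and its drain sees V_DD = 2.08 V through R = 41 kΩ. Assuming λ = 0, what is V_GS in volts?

V_GS = 1.03 V

With gate tied to drain, V_GS = V_DS ≥ V_GS − V_th, so the device is in saturation.
k_n = μ_nC_ox · (W/L) = 0.3968 mA/V².
KCL at the drain: ½ k_n (V_GS − V_th)² = (V_DD − V_GS)/R.
Let x = V_GS − 0.669. Then 8.13 x² + x − 1.411 = 0, giving x = 0.36 V (positive root), so V_GS = 1.03 V.
I_D = (V_DD − V_GS)/R = (2.08 − 1.03) / 41 = 0.0256 mA.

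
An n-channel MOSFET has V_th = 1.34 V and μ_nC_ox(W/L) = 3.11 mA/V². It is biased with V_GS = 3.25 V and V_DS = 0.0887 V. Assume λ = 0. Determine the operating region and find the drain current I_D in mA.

V_ov = V_GS − V_th = 3.25 − 1.34 = 1.91 V.
Since V_DS = 0.0887 V < V_ov = 1.91 V, the device is in the triode region.
I_D = k_n [V_ov · V_DS − ½ V_DS²] = 3.11 × [1.91 × 0.0887 − 0.5 × 0.0887²] = 0.515 mA.

Triode; I_D = 0.515 mA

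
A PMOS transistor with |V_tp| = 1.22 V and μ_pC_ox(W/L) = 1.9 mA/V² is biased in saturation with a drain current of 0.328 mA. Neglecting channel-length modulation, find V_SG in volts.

V_SG = 1.81 V

In saturation I_D = ½ k_p (V_SG − |V_tp|)², so V_SG − |V_tp| = √(2 I_D / k_p) = √(2 × 0.328 / 1.9) = 0.588 V.
V_SG = 1.22 + 0.588 = 1.81 V.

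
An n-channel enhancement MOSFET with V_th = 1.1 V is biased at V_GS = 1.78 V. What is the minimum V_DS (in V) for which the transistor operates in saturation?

V_DS,sat = 0.680 V

The boundary between triode and saturation is V_DS = V_GS − V_th = V_ov.
V_ov = 1.78 − 1.1 = 0.68 V.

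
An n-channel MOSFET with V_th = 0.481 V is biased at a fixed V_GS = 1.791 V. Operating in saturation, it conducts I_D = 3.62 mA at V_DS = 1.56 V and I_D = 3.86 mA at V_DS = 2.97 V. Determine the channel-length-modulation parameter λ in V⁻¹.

λ = 0.0507 V⁻¹

With V_GS fixed, I_D ∝ (1 + λ V_DS) in saturation, so I_D2/I_D1 = (1 + λ V_DS2)/(1 + λ V_DS1).
3.86/3.62 = 1.066 = (1 + 2.97 λ)/(1 + 1.56 λ).
Solving: λ (I_D1 V_DS2 − I_D2 V_DS1) = I_D2 − I_D1, so λ = (3.86 − 3.62) / (3.62 × 2.97 − 3.86 × 1.56) = 0.24 / 4.73 = 0.0507 V⁻¹.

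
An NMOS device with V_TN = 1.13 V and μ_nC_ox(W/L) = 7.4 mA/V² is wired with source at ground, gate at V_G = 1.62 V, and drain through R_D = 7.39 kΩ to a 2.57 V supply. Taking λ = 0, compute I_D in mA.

V_GS = V_G = 1.62 V, so V_ov = 1.62 − 1.13 = 0.49 V.
Assume saturation: I_D = ½ k_n V_ov² = 0.5 × 7.4 × 0.49² = 0.888 mA, giving V_DS = V_DD − I_D R_D = 2.57 − 0.888 × 7.39 = -4 V.
But -4 V < V_ov = 0.49 V, so the device is actually in triode.
In triode I_D = k_n[V_ov V_DS − ½ V_DS²] and I_D = (V_DD − V_DS)/R_D. Equating: 27.3 V_DS² − 27.8 V_DS + 2.57 = 0, giving V_DS = 0.103 V (the root below V_ov).
I_D = (2.57 − 0.103) / 7.39 = 0.334 mA.

I_D = 0.334 mA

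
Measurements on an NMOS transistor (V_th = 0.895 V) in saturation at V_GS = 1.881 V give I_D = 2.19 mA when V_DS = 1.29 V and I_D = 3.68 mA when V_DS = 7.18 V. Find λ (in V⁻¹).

With V_GS fixed, I_D ∝ (1 + λ V_DS) in saturation, so I_D2/I_D1 = (1 + λ V_DS2)/(1 + λ V_DS1).
3.68/2.19 = 1.68 = (1 + 7.18 λ)/(1 + 1.29 λ).
Solving: λ (I_D1 V_DS2 − I_D2 V_DS1) = I_D2 − I_D1, so λ = (3.68 − 2.19) / (2.19 × 7.18 − 3.68 × 1.29) = 1.49 / 11 = 0.136 V⁻¹.

λ = 0.136 V⁻¹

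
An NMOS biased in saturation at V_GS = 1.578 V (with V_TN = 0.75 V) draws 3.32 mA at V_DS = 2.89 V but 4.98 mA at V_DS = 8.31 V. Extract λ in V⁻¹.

λ = 0.126 V⁻¹

With V_GS fixed, I_D ∝ (1 + λ V_DS) in saturation, so I_D2/I_D1 = (1 + λ V_DS2)/(1 + λ V_DS1).
4.98/3.32 = 1.5 = (1 + 8.31 λ)/(1 + 2.89 λ).
Solving: λ (I_D1 V_DS2 − I_D2 V_DS1) = I_D2 − I_D1, so λ = (4.98 − 3.32) / (3.32 × 8.31 − 4.98 × 2.89) = 1.66 / 13.2 = 0.126 V⁻¹.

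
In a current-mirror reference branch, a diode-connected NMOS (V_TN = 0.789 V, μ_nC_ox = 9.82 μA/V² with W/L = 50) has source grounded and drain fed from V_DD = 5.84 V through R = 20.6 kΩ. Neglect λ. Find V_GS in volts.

With gate tied to drain, V_GS = V_DS ≥ V_GS − V_TN, so the device is in saturation.
k_n = μ_nC_ox · (W/L) = 0.491 mA/V².
KCL at the drain: ½ k_n (V_GS − V_TN)² = (V_DD − V_GS)/R.
Let x = V_GS − 0.789. Then 5.06 x² + x − 5.051 = 0, giving x = 0.905 V (positive root), so V_GS = 1.69 V.
I_D = (V_DD − V_GS)/R = (5.84 − 1.69) / 20.6 = 0.201 mA.

V_GS = 1.69 V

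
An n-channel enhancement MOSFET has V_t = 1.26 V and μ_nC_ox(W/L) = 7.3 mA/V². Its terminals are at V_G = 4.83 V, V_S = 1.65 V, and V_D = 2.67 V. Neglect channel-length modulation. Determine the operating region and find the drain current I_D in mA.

V_GS = V_G − V_S = 4.83 − 1.65 = 3.18 V; V_DS = V_D − V_S = 2.67 − 1.65 = 1.02 V.
V_ov = V_GS − V_t = 3.18 − 1.26 = 1.92 V.
Since V_DS = 1.02 V < V_ov = 1.92 V, the device is in the triode region.
I_D = k_n [V_ov · V_DS − ½ V_DS²] = 7.3 × [1.92 × 1.02 − 0.5 × 1.02²] = 10.5 mA.

Triode; I_D = 10.5 mA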